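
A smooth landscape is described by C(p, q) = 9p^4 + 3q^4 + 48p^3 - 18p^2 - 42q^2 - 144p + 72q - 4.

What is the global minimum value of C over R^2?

-835

C(p,q) separates as A(p) + B(q) − 4, so its minimum is min A + min B − 4.
A'(p) = 36(p - 1)(p + 1)(p + 4) vanishes at p ∈ {-4, -1, 1}; B'(q) = 12(q - 2)(q - 1)(q + 3) vanishes at q ∈ {-3, 1, 2}.
Local minima of A (where A''>0): A(-4)=-480, A(1)=-105. Local minima of B: B(-3)=-351, B(2)=24.
So the global minimum of C is A(-4) + B(-3) − 4 = -480 − 351 − 4 = -835, attained at (-4, -3).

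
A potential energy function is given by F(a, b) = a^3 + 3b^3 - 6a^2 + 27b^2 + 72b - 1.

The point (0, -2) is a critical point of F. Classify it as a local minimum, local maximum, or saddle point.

The mixed partial ∂²F/∂a∂b is 0, so the Hessian at any point is diag(F_aa, F_bb) = diag(6(a - 2), 18(b + 3)).
At (0, -2): H = diag(-12, 18).
The eigenvalues have opposite signs, so H is indefinite: a saddle point.

saddle point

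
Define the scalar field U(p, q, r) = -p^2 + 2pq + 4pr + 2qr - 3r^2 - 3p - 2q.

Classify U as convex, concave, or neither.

U is quadratic, so its Hessian is the constant matrix H = [[-2, 2, 4], [2, 0, 2], [4, 2, -6]].
Leading principal minors: -2, -4, 64.
Neither pattern holds ⇒ H is indefinite ⇒ neither convex nor concave.

neither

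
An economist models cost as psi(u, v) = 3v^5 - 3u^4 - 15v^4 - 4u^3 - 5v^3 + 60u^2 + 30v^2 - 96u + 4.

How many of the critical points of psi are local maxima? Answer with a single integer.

4

psi separates as a function of u plus a function of v, so ∇psi=0 decouples.
∂psi/∂u = -12(u - 2)(u - 1)(u + 4) = 0 at u ∈ {-4, 1, 2}; ∂psi/∂v = 15v(v - 4)(v - 1)(v + 1) = 0 at v ∈ {-1, 0, 1, 4}.
The Hessian is diagonal: diag(psi_uu, psi_vv). Second derivatives: psi_uu(-4)=-360, psi_uu(1)=60, psi_uu(2)=-72; psi_vv(-1)=-150, psi_vv(0)=60, psi_vv(1)=-90, psi_vv(4)=900.
Local maxima occur where both diagonal entries negative: (-4, -1), (-4, 1), (2, -1), (2, 1). Count: 4.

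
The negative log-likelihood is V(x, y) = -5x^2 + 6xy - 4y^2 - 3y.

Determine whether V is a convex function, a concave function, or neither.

V is quadratic, so its Hessian is the constant matrix H = [[-10, 6], [6, -8]].
det(H) = 44, tr(H) = -18.
det(H) > 0 and tr(H) < 0, so H is negative definite everywhere: concave.

concave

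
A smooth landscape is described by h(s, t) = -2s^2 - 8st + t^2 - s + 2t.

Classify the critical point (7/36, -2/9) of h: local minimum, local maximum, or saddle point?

The Hessian of h is constant: H = [[-4, -8], [-8, 2]].
det(H) = (-4)·2 − (-8)² = -72.
Since det(H) < 0, H is indefinite and the critical point is a saddle point.

saddle point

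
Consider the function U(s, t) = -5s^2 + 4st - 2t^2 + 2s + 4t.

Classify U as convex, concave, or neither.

U is quadratic, so its Hessian is the constant matrix H = [[-10, 4], [4, -4]].
det(H) = 24, tr(H) = -14.
det(H) > 0 and tr(H) < 0, so H is negative definite everywhere: concave.

concave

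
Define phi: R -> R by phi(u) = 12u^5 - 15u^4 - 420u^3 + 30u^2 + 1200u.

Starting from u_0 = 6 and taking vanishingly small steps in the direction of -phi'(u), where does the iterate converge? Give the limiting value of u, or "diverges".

phi'(u) = 60(u - 5)(u - 1)(u + 1)(u + 4), so phi'(6) = 21000.
Gradient descent moves in the -phi' direction, i.e. u is decreasing.
The nearest critical point in that direction is u = 5, where phi'' = 12960 > 0 (a local minimum). The iterate converges there.

5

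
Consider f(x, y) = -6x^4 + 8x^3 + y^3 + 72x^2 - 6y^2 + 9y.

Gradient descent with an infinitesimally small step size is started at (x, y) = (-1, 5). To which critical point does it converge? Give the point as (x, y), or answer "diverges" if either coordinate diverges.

f is separable, so gradient descent decouples: x follows -∂f/∂x, y follows -∂f/∂y.
∂f/∂x = -24x(x - 3)(x + 2); at x=-1 this is -96, so x increases.
∂f/∂y = 3(y - 3)(y - 1); at y=5 this is 24, so y decreases.
x converges to its nearest critical value 0 (a local min of the x-part); y converges to 3. The iterate converges to (0, 3).

(0, 3)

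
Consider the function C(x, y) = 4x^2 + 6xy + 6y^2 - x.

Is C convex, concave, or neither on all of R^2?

C is quadratic, so its Hessian is the constant matrix H = [[8, 6], [6, 12]].
det(H) = 60, tr(H) = 20.
det(H) > 0 and tr(H) > 0, so H is positive definite everywhere: convex.

convex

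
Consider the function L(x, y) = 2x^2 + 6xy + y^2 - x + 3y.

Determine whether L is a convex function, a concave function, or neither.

L is quadratic, so its Hessian is the constant matrix H = [[4, 6], [6, 2]].
det(H) = -28, tr(H) = 6.
det(H) < 0, so H is indefinite: neither convex nor concave.

neither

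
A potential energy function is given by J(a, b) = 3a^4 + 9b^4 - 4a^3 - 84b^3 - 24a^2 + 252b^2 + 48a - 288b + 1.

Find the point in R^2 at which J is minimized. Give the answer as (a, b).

(-2, 4)

J(a,b) separates as P(a) + Q(b) + 1, so its minimum is min P + min Q + 1.
P'(a) = 12(a - 2)(a - 1)(a + 2) vanishes at a ∈ {-2, 1, 2}; Q'(b) = 36(b - 4)(b - 2)(b - 1) vanishes at b ∈ {1, 2, 4}.
Local minima of P (where P''>0): P(-2)=-112, P(2)=16. Local minima of Q: Q(1)=-111, Q(4)=-192.
So the global minimum of J is P(-2) + Q(4) + 1 = -112 − 192 + 1 = -303, attained at (-2, 4).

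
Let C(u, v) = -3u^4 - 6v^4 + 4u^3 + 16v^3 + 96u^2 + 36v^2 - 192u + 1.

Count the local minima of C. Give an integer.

C separates as a function of u plus a function of v, so ∇C=0 decouples.
∂C/∂u = -12(u - 4)(u - 1)(u + 4) = 0 at u ∈ {-4, 1, 4}; ∂C/∂v = -24v(v - 3)(v + 1) = 0 at v ∈ {-1, 0, 3}.
The Hessian is diagonal: diag(C_uu, C_vv). Second derivatives: C_uu(-4)=-480, C_uu(1)=180, C_uu(4)=-288; C_vv(-1)=-96, C_vv(0)=72, C_vv(3)=-288.
Local minima occur where both diagonal entries positive: (1, 0). Count: 1.

1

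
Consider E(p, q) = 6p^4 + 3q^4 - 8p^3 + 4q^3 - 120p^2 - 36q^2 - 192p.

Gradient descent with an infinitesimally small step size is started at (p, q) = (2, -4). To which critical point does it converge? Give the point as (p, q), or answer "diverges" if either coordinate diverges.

E is separable, so gradient descent decouples: p follows -∂E/∂p, q follows -∂E/∂q.
∂E/∂p = 24(p - 4)(p + 1)(p + 2); at p=2 this is -576, so p increases.
∂E/∂q = 12q(q - 2)(q + 3); at q=-4 this is -288, so q increases.
p converges to its nearest critical value 4 (a local min of the p-part); q converges to -3. The iterate converges to (4, -3).

(4, -3)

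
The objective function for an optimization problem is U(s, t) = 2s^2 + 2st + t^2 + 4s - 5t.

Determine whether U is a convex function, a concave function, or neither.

convex

U is quadratic, so its Hessian is the constant matrix H = [[4, 2], [2, 2]].
det(H) = 4, tr(H) = 6.
det(H) > 0 and tr(H) > 0, so H is positive definite everywhere: convex.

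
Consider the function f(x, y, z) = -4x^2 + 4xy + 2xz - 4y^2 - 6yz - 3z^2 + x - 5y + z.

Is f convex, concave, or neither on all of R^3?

concave

f is quadratic, so its Hessian is the constant matrix H = [[-8, 4, 2], [4, -8, -6], [2, -6, -6]].
Leading principal minors: -8, 48, -64.
Signs alternate −, +, − ⇒ H ≺ 0 ⇒ concave.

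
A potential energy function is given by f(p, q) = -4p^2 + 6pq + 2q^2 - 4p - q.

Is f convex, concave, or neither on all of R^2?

f is quadratic, so its Hessian is the constant matrix H = [[-8, 6], [6, 4]].
det(H) = -68, tr(H) = -4.
det(H) < 0, so H is indefinite: neither convex nor concave.

neither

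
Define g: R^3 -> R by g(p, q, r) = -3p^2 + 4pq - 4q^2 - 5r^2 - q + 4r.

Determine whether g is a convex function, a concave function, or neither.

concave

g is quadratic, so its Hessian is the constant matrix H = [[-6, 4, 0], [4, -8, 0], [0, 0, -10]].
Leading principal minors: -6, 32, -320.
Signs alternate −, +, − ⇒ H ≺ 0 ⇒ concave.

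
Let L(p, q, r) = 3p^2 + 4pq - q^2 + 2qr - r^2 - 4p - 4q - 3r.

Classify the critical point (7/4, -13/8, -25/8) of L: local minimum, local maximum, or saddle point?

saddle point

The Hessian is constant: H = [[6, 4, 0], [4, -2, 2], [0, 2, -2]].
Leading principal minors: Δ₁ = 6, Δ₂ = -28, Δ₃ = 32.
The minors fit neither the all-positive nor the alternating-sign pattern, so H is indefinite: a saddle point.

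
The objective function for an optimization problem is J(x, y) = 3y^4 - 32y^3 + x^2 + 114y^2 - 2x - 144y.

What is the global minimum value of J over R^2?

-60

J(x,y) separates as P(x) + Q(y), so its minimum is min P + min Q.
P'(x) = 2x - 2 vanishes at x ∈ {1}; Q'(y) = 12(y - 4)(y - 3)(y - 1) vanishes at y ∈ {1, 3, 4}.
Local minima of P (where P''>0): P(1)=-1. Local minima of Q: Q(1)=-59, Q(4)=-32.
So the global minimum of J is P(1) + Q(1) = -1 − 59 = -60, attained at (1, 1).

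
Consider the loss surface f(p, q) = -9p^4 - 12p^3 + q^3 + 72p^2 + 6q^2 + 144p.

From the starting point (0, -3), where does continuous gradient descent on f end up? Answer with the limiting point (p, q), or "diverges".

f is separable, so gradient descent decouples: p follows -∂f/∂p, q follows -∂f/∂q.
∂f/∂p = -36(p - 2)(p + 1)(p + 2); at p=0 this is 144, so p decreases.
∂f/∂q = 3q(q + 4); at q=-3 this is -9, so q increases.
p converges to its nearest critical value -1 (a local min of the p-part); q converges to 0. The iterate converges to (-1, 0).

(-1, 0)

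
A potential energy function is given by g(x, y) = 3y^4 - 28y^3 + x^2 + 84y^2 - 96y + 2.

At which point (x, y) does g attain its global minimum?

g(x,y) separates as P(x) + Q(y) + 2, so its minimum is min P + min Q + 2.
P'(x) = 2x vanishes at x ∈ {0}; Q'(y) = 12(y - 4)(y - 2)(y - 1) vanishes at y ∈ {1, 2, 4}.
Local minima of P (where P''>0): P(0)=0. Local minima of Q: Q(1)=-37, Q(4)=-64.
So the global minimum of g is P(0) + Q(4) + 2 = 0 − 64 + 2 = -62, attained at (0, 4).

(0, 4)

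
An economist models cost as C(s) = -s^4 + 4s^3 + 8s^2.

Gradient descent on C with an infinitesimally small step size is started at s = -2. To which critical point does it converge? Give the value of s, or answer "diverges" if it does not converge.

C'(s) = -4s(s - 4)(s + 1), so C'(-2) = 48.
Gradient descent moves in the -C' direction, i.e. s is decreasing.
There is no critical point below s=-2, and C' keeps the same sign, so the iterate runs off to −∞.

diverges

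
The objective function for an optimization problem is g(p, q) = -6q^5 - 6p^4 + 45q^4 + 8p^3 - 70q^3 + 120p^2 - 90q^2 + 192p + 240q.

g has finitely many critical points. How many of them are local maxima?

g separates as a function of p plus a function of q, so ∇g=0 decouples.
∂g/∂p = -24(p - 4)(p + 1)(p + 2) = 0 at p ∈ {-2, -1, 4}; ∂g/∂q = -30(q - 4)(q - 2)(q - 1)(q + 1) = 0 at q ∈ {-1, 1, 2, 4}.
The Hessian is diagonal: diag(g_pp, g_qq). Second derivatives: g_pp(-2)=-144, g_pp(-1)=120, g_pp(4)=-720; g_qq(-1)=900, g_qq(1)=-180, g_qq(2)=180, g_qq(4)=-900.
Local maxima occur where both diagonal entries negative: (-2, 1), (-2, 4), (4, 1), (4, 4). Count: 4.

4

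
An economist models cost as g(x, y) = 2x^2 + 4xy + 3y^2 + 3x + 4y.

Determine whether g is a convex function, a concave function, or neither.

convex

g is quadratic, so its Hessian is the constant matrix H = [[4, 4], [4, 6]].
det(H) = 8, tr(H) = 10.
det(H) > 0 and tr(H) > 0, so H is positive definite everywhere: convex.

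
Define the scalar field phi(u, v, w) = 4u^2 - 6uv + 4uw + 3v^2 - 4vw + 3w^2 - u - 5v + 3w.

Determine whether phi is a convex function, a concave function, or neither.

convex

phi is quadratic, so its Hessian is the constant matrix H = [[8, -6, 4], [-6, 6, -4], [4, -4, 6]].
Leading principal minors: 8, 12, 40.
All positive ⇒ H ≻ 0 ⇒ convex.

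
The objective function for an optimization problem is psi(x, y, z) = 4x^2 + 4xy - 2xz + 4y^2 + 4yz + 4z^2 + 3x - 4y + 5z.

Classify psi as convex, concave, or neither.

psi is quadratic, so its Hessian is the constant matrix H = [[8, 4, -2], [4, 8, 4], [-2, 4, 8]].
Leading principal minors: 8, 48, 160.
All positive ⇒ H ≻ 0 ⇒ convex.

convex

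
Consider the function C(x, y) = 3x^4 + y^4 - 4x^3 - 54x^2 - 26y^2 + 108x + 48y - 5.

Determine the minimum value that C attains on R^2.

C(x,y) separates as P(x) + Q(y) − 5, so its minimum is min P + min Q − 5.
P'(x) = 12(x - 3)(x - 1)(x + 3) vanishes at x ∈ {-3, 1, 3}; Q'(y) = 4(y - 3)(y - 1)(y + 4) vanishes at y ∈ {-4, 1, 3}.
Local minima of P (where P''>0): P(-3)=-459, P(3)=-27. Local minima of Q: Q(-4)=-352, Q(3)=-9.
So the global minimum of C is P(-3) + Q(-4) − 5 = -459 − 352 − 5 = -816, attained at (-3, -4).

-816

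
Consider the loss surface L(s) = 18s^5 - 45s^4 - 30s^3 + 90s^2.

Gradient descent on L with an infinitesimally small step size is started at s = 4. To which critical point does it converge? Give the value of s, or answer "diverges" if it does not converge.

2

L'(s) = 90s(s - 2)(s - 1)(s + 1), so L'(4) = 10800.
Gradient descent moves in the -L' direction, i.e. s is decreasing.
The nearest critical point in that direction is s = 2, where L'' = 540 > 0 (a local minimum). The iterate converges there.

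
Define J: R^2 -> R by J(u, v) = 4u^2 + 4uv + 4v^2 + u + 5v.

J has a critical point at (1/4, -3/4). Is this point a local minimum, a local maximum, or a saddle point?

local minimum

The Hessian of J is constant: H = [[8, 4], [4, 8]].
det(H) = 8·8 − 4² = 48.
det(H) > 0 and tr(H) = 16 > 0, so H is positive definite and the point is a local minimum.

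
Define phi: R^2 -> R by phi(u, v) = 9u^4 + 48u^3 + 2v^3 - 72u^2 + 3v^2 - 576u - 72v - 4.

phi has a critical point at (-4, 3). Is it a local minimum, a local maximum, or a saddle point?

local minimum

The mixed partial ∂²phi/∂u∂v is 0, so the Hessian at any point is diag(phi_uu, phi_vv) = diag(36(3u^2 + 8u - 4), 6(2v + 1)).
At (-4, 3): H = diag(432, 42).
Both eigenvalues are positive, so H is positive definite: a local minimum.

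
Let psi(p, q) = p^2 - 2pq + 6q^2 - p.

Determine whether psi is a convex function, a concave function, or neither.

convex

psi is quadratic, so its Hessian is the constant matrix H = [[2, -2], [-2, 12]].
det(H) = 20, tr(H) = 14.
det(H) > 0 and tr(H) > 0, so H is positive definite everywhere: convex.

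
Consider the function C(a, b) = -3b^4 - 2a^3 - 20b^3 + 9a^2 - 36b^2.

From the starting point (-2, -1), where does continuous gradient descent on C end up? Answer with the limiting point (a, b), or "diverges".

(0, -2)

C is separable, so gradient descent decouples: a follows -∂C/∂a, b follows -∂C/∂b.
∂C/∂a = -6a(a - 3); at a=-2 this is -60, so a increases.
∂C/∂b = -12b(b + 2)(b + 3); at b=-1 this is 24, so b decreases.
a converges to its nearest critical value 0 (a local min of the a-part); b converges to -2. The iterate converges to (0, -2).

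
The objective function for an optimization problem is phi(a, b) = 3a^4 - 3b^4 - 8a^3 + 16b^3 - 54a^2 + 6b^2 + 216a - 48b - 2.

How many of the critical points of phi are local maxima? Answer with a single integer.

phi separates as a function of a plus a function of b, so ∇phi=0 decouples.
∂phi/∂a = 12(a - 3)(a - 2)(a + 3) = 0 at a ∈ {-3, 2, 3}; ∂phi/∂b = -12(b - 4)(b - 1)(b + 1) = 0 at b ∈ {-1, 1, 4}.
The Hessian is diagonal: diag(phi_aa, phi_bb). Second derivatives: phi_aa(-3)=360, phi_aa(2)=-60, phi_aa(3)=72; phi_bb(-1)=-120, phi_bb(1)=72, phi_bb(4)=-180.
Local maxima occur where both diagonal entries negative: (2, -1), (2, 4). Count: 2.

2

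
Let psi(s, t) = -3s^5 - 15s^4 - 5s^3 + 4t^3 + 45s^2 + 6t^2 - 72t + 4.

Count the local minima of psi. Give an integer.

2

psi separates as a function of s plus a function of t, so ∇psi=0 decouples.
∂psi/∂s = -15s(s - 1)(s + 2)(s + 3) = 0 at s ∈ {-3, -2, 0, 1}; ∂psi/∂t = 12(t - 2)(t + 3) = 0 at t ∈ {-3, 2}.
The Hessian is diagonal: diag(psi_ss, psi_tt). Second derivatives: psi_ss(-3)=180, psi_ss(-2)=-90, psi_ss(0)=90, psi_ss(1)=-180; psi_tt(-3)=-60, psi_tt(2)=60.
Local minima occur where both diagonal entries positive: (-3, 2), (0, 2). Count: 2.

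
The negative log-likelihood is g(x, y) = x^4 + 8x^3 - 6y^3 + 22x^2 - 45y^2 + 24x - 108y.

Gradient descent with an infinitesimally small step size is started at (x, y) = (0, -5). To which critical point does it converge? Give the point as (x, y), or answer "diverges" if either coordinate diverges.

g is separable, so gradient descent decouples: x follows -∂g/∂x, y follows -∂g/∂y.
∂g/∂x = 4(x + 1)(x + 2)(x + 3); at x=0 this is 24, so x decreases.
∂g/∂y = -18(y + 2)(y + 3); at y=-5 this is -108, so y increases.
x converges to its nearest critical value -1 (a local min of the x-part); y converges to -3. The iterate converges to (-1, -3).

(-1, -3)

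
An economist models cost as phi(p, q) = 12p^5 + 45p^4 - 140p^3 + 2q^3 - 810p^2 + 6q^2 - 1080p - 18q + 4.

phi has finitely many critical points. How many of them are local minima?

phi separates as a function of p plus a function of q, so ∇phi=0 decouples.
∂phi/∂p = 60(p - 3)(p + 1)(p + 2)(p + 3) = 0 at p ∈ {-3, -2, -1, 3}; ∂phi/∂q = 6(q - 1)(q + 3) = 0 at q ∈ {-3, 1}.
The Hessian is diagonal: diag(phi_pp, phi_qq). Second derivatives: phi_pp(-3)=-720, phi_pp(-2)=300, phi_pp(-1)=-480, phi_pp(3)=7200; phi_qq(-3)=-24, phi_qq(1)=24.
Local minima occur where both diagonal entries positive: (-2, 1), (3, 1). Count: 2.

2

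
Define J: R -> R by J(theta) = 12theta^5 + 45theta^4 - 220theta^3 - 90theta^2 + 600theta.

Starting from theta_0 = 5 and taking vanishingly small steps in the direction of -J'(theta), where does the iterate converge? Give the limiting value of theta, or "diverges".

2

J'(theta) = 60(theta - 2)(theta - 1)(theta + 1)(theta + 5), so J'(5) = 43200.
Gradient descent moves in the -J' direction, i.e. theta is decreasing.
The nearest critical point in that direction is theta = 2, where J'' = 1260 > 0 (a local minimum). The iterate converges there.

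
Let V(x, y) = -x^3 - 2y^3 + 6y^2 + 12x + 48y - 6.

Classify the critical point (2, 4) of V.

The mixed partial ∂²V/∂x∂y is 0, so the Hessian at any point is diag(V_xx, V_yy) = diag(-6x, 12(-y + 1)).
At (2, 4): H = diag(-12, -36).
Both eigenvalues are negative, so H is negative definite: a local maximum.

local maximum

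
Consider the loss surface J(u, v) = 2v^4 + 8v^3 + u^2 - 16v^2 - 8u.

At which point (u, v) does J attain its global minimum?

(4, -4)

J(u,v) separates as P(u) + Q(v), so its minimum is min P + min Q.
P'(u) = 2u - 8 vanishes at u ∈ {4}; Q'(v) = 8v(v - 1)(v + 4) vanishes at v ∈ {-4, 0, 1}.
Local minima of P (where P''>0): P(4)=-16. Local minima of Q: Q(-4)=-256, Q(1)=-6.
So the global minimum of J is P(4) + Q(-4) = -16 − 256 = -272, attained at (4, -4).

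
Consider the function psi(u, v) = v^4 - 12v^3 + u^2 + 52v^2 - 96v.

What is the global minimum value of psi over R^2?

-64

psi(u,v) separates as P(u) + Q(v), so its minimum is min P + min Q.
P'(u) = 2u vanishes at u ∈ {0}; Q'(v) = 4(v - 4)(v - 3)(v - 2) vanishes at v ∈ {2, 3, 4}.
Local minima of P (where P''>0): P(0)=0. Local minima of Q: Q(2)=-64, Q(4)=-64.
So the global minimum of psi is P(0) + Q(2) = 0 − 64 = -64, attained at (0, 2).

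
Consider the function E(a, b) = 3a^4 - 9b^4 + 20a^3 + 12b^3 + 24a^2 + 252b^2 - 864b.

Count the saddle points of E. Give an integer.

5

E separates as a function of a plus a function of b, so ∇E=0 decouples.
∂E/∂a = 12a(a + 1)(a + 4) = 0 at a ∈ {-4, -1, 0}; ∂E/∂b = -36(b - 3)(b - 2)(b + 4) = 0 at b ∈ {-4, 2, 3}.
The Hessian is diagonal: diag(E_aa, E_bb). Second derivatives: E_aa(-4)=144, E_aa(-1)=-36, E_aa(0)=48; E_bb(-4)=-1512, E_bb(2)=216, E_bb(3)=-252.
Saddle points occur where the two diagonal entries have opposite signs: (-4, -4), (-4, 3), (-1, 2), (0, -4), (0, 3). Count: 5.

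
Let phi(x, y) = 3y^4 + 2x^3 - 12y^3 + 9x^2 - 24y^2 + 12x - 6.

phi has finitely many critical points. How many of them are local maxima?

phi separates as a function of x plus a function of y, so ∇phi=0 decouples.
∂phi/∂x = 6(x + 1)(x + 2) = 0 at x ∈ {-2, -1}; ∂phi/∂y = 12y(y - 4)(y + 1) = 0 at y ∈ {-1, 0, 4}.
The Hessian is diagonal: diag(phi_xx, phi_yy). Second derivatives: phi_xx(-2)=-6, phi_xx(-1)=6; phi_yy(-1)=60, phi_yy(0)=-48, phi_yy(4)=240.
Local maxima occur where both diagonal entries negative: (-2, 0). Count: 1.

1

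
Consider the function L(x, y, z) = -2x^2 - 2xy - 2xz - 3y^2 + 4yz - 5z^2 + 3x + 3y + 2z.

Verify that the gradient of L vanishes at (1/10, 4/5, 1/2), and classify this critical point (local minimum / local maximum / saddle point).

∇L = (-4x - 2y - 2z + 3, -2x - 6y + 4z + 3, -2x + 4y - 10z + 2); substituting (1/10, 4/5, 1/2) gives ∇L = (0, 0, 0), so (1/10, 4/5, 1/2) is indeed a critical point.
The Hessian is constant: H = [[-4, -2, -2], [-2, -6, 4], [-2, 4, -10]].
Leading principal minors: Δ₁ = -4, Δ₂ = 20, Δ₃ = -80.
The minors alternate sign starting negative (−, +, −), so H is negative definite: a local maximum.

local maximum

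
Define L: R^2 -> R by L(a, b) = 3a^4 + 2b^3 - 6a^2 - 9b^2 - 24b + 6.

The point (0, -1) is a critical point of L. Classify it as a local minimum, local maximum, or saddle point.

The mixed partial ∂²L/∂a∂b is 0, so the Hessian at any point is diag(L_aa, L_bb) = diag(12(3a^2 - 1), 6(2b - 3)).
At (0, -1): H = diag(-12, -30).
Both eigenvalues are negative, so H is negative definite: a local maximum.

local maximum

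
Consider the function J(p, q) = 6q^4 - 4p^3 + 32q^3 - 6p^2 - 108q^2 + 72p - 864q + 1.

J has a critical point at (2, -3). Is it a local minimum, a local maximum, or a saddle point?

The mixed partial ∂²J/∂p∂q is 0, so the Hessian at any point is diag(J_pp, J_qq) = diag(-12(2p + 1), 24(3q^2 + 8q - 9)).
At (2, -3): H = diag(-60, -144).
Both eigenvalues are negative, so H is negative definite: a local maximum.

local maximum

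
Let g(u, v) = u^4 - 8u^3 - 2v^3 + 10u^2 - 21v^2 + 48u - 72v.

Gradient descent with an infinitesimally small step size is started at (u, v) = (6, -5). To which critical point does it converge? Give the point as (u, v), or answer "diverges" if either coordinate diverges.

(4, -4)

g is separable, so gradient descent decouples: u follows -∂g/∂u, v follows -∂g/∂v.
∂g/∂u = 4(u - 4)(u - 3)(u + 1); at u=6 this is 168, so u decreases.
∂g/∂v = -6(v + 3)(v + 4); at v=-5 this is -12, so v increases.
u converges to its nearest critical value 4 (a local min of the u-part); v converges to -4. The iterate converges to (4, -4).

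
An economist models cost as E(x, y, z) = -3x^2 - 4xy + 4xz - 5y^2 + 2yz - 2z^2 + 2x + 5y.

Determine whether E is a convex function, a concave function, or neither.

E is quadratic, so its Hessian is the constant matrix H = [[-6, -4, 4], [-4, -10, 2], [4, 2, -4]].
Leading principal minors: -6, 44, -56.
Signs alternate −, +, − ⇒ H ≺ 0 ⇒ concave.

concave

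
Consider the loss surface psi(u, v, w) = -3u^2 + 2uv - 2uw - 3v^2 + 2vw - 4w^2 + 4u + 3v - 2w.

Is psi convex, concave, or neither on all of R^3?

concave

psi is quadratic, so its Hessian is the constant matrix H = [[-6, 2, -2], [2, -6, 2], [-2, 2, -8]].
Leading principal minors: -6, 32, -224.
Signs alternate −, +, − ⇒ H ≺ 0 ⇒ concave.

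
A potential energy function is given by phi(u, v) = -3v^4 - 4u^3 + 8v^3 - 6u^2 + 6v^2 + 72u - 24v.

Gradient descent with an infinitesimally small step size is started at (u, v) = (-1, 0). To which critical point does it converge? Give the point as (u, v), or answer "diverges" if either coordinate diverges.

phi is separable, so gradient descent decouples: u follows -∂phi/∂u, v follows -∂phi/∂v.
∂phi/∂u = -12(u - 2)(u + 3); at u=-1 this is 72, so u decreases.
∂phi/∂v = -12(v - 2)(v - 1)(v + 1); at v=0 this is -24, so v increases.
u converges to its nearest critical value -3 (a local min of the u-part); v converges to 1. The iterate converges to (-3, 1).

(-3, 1)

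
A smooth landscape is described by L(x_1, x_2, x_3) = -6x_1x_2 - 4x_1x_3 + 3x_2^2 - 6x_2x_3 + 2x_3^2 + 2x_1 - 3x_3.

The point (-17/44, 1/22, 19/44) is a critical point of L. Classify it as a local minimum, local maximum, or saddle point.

saddle point

The Hessian is constant: H = [[0, -6, -4], [-6, 6, -6], [-4, -6, 4]].
Leading principal minors: Δ₁ = 0, Δ₂ = -36, Δ₃ = -528.
The minors fit neither the all-positive nor the alternating-sign pattern, so H is indefinite: a saddle point.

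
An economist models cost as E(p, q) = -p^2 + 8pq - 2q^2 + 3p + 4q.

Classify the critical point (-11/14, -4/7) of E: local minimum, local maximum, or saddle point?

saddle point

The Hessian of E is constant: H = [[-2, 8], [8, -4]].
det(H) = (-2)·(-4) − 8² = -56.
Since det(H) < 0, H is indefinite and the critical point is a saddle point.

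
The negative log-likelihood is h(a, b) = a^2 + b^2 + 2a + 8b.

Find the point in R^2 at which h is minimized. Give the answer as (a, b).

h(a,b) separates as P(a) + Q(b), so its minimum is min P + min Q.
P'(a) = 2a + 2 vanishes at a ∈ {-1}; Q'(b) = 2b + 8 vanishes at b ∈ {-4}.
Local minima of P (where P''>0): P(-1)=-1. Local minima of Q: Q(-4)=-16.
So the global minimum of h is P(-1) + Q(-4) = -1 − 16 = -17, attained at (-1, -4).

(-1, -4)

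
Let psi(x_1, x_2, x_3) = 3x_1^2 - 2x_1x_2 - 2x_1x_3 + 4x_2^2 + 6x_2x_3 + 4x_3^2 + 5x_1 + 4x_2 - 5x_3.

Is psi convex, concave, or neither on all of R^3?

psi is quadratic, so its Hessian is the constant matrix H = [[6, -2, -2], [-2, 8, 6], [-2, 6, 8]].
Leading principal minors: 6, 44, 152.
All positive ⇒ H ≻ 0 ⇒ convex.

convex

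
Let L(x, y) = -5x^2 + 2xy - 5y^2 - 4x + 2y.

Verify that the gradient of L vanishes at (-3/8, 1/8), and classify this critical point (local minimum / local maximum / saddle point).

∇L = (-10x + 2y - 4, 2x - 10y + 2); substituting (-3/8, 1/8) gives ∇L = (0, 0), so (-3/8, 1/8) is indeed a critical point.
The Hessian of L is constant: H = [[-10, 2], [2, -10]].
det(H) = (-10)·(-10) − 2² = 96.
det(H) > 0 and tr(H) = -20 < 0, so H is negative definite and the point is a local maximum.

local maximum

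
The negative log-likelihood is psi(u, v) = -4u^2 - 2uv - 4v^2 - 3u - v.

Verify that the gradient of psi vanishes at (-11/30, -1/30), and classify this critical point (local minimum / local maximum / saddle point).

∇psi = (-8u - 2v - 3, -2u - 8v - 1); substituting (-11/30, -1/30) gives ∇psi = (0, 0), so (-11/30, -1/30) is indeed a critical point.
The Hessian of psi is constant: H = [[-8, -2], [-2, -8]].
det(H) = (-8)·(-8) − (-2)² = 60.
det(H) > 0 and tr(H) = -16 < 0, so H is negative definite and the point is a local maximum.

local maximum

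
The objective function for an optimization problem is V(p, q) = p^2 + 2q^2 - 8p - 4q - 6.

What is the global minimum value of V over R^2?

-24

V(p,q) separates as A(p) + B(q) − 6, so its minimum is min A + min B − 6.
A'(p) = 2p - 8 vanishes at p ∈ {4}; B'(q) = 4q - 4 vanishes at q ∈ {1}.
Local minima of A (where A''>0): A(4)=-16. Local minima of B: B(1)=-2.
So the global minimum of V is A(4) + B(1) − 6 = -16 − 2 − 6 = -24, attained at (4, 1).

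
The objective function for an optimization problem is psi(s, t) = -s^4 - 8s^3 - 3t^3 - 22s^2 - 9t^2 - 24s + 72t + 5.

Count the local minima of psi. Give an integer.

1

psi separates as a function of s plus a function of t, so ∇psi=0 decouples.
∂psi/∂s = -4(s + 1)(s + 2)(s + 3) = 0 at s ∈ {-3, -2, -1}; ∂psi/∂t = -9(t - 2)(t + 4) = 0 at t ∈ {-4, 2}.
The Hessian is diagonal: diag(psi_ss, psi_tt). Second derivatives: psi_ss(-3)=-8, psi_ss(-2)=4, psi_ss(-1)=-8; psi_tt(-4)=54, psi_tt(2)=-54.
Local minima occur where both diagonal entries positive: (-2, -4). Count: 1.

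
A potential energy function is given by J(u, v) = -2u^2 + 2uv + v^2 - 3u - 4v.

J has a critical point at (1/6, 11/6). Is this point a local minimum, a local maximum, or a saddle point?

The Hessian of J is constant: H = [[-4, 2], [2, 2]].
det(H) = (-4)·2 − 2² = -12.
Since det(H) < 0, H is indefinite and the critical point is a saddle point.

saddle point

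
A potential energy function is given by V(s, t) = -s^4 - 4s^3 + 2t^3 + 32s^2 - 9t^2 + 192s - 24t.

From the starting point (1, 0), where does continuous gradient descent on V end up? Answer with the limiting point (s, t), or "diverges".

V is separable, so gradient descent decouples: s follows -∂V/∂s, t follows -∂V/∂t.
∂V/∂s = -4(s - 4)(s + 3)(s + 4); at s=1 this is 240, so s decreases.
∂V/∂t = 6(t - 4)(t + 1); at t=0 this is -24, so t increases.
s converges to its nearest critical value -3 (a local min of the s-part); t converges to 4. The iterate converges to (-3, 4).

(-3, 4)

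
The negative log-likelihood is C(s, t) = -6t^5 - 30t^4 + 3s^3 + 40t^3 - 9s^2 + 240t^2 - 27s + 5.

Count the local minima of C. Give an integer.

C separates as a function of s plus a function of t, so ∇C=0 decouples.
∂C/∂s = 9(s - 3)(s + 1) = 0 at s ∈ {-1, 3}; ∂C/∂t = -30t(t - 2)(t + 2)(t + 4) = 0 at t ∈ {-4, -2, 0, 2}.
The Hessian is diagonal: diag(C_ss, C_tt). Second derivatives: C_ss(-1)=-36, C_ss(3)=36; C_tt(-4)=1440, C_tt(-2)=-480, C_tt(0)=480, C_tt(2)=-1440.
Local minima occur where both diagonal entries positive: (3, -4), (3, 0). Count: 2.

2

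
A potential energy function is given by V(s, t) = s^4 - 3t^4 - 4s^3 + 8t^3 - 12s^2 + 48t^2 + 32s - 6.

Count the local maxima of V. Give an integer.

V separates as a function of s plus a function of t, so ∇V=0 decouples.
∂V/∂s = 4(s - 4)(s - 1)(s + 2) = 0 at s ∈ {-2, 1, 4}; ∂V/∂t = -12t(t - 4)(t + 2) = 0 at t ∈ {-2, 0, 4}.
The Hessian is diagonal: diag(V_ss, V_tt). Second derivatives: V_ss(-2)=72, V_ss(1)=-36, V_ss(4)=72; V_tt(-2)=-144, V_tt(0)=96, V_tt(4)=-288.
Local maxima occur where both diagonal entries negative: (1, -2), (1, 4). Count: 2.

2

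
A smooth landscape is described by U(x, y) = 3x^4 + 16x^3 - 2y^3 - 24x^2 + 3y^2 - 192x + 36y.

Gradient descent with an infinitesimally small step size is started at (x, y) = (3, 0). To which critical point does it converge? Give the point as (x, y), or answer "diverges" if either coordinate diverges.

(2, -2)

U is separable, so gradient descent decouples: x follows -∂U/∂x, y follows -∂U/∂y.
∂U/∂x = 12(x - 2)(x + 2)(x + 4); at x=3 this is 420, so x decreases.
∂U/∂y = -6(y - 3)(y + 2); at y=0 this is 36, so y decreases.
x converges to its nearest critical value 2 (a local min of the x-part); y converges to -2. The iterate converges to (2, -2).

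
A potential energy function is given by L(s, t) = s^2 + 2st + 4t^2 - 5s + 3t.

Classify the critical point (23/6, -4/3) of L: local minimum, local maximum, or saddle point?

The Hessian of L is constant: H = [[2, 2], [2, 8]].
det(H) = 2·8 − 2² = 12.
det(H) > 0 and tr(H) = 10 > 0, so H is positive definite and the point is a local minimum.

local minimum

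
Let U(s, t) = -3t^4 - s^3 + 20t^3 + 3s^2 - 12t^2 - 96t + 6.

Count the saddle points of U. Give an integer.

3

U separates as a function of s plus a function of t, so ∇U=0 decouples.
∂U/∂s = -3s(s - 2) = 0 at s ∈ {0, 2}; ∂U/∂t = -12(t - 4)(t - 2)(t + 1) = 0 at t ∈ {-1, 2, 4}.
The Hessian is diagonal: diag(U_ss, U_tt). Second derivatives: U_ss(0)=6, U_ss(2)=-6; U_tt(-1)=-180, U_tt(2)=72, U_tt(4)=-120.
Saddle points occur where the two diagonal entries have opposite signs: (0, -1), (0, 4), (2, 2). Count: 3.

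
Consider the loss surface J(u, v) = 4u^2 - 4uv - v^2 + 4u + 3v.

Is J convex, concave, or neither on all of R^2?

J is quadratic, so its Hessian is the constant matrix H = [[8, -4], [-4, -2]].
det(H) = -32, tr(H) = 6.
det(H) < 0, so H is indefinite: neither convex nor concave.

neither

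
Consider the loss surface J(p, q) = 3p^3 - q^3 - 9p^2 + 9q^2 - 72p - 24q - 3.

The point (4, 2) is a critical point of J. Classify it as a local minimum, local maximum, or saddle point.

The mixed partial ∂²J/∂p∂q is 0, so the Hessian at any point is diag(J_pp, J_qq) = diag(18(p - 1), 6(-q + 3)).
At (4, 2): H = diag(54, 6).
Both eigenvalues are positive, so H is positive definite: a local minimum.

local minimum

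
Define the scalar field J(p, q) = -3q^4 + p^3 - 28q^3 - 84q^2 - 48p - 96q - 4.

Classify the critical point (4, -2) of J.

local minimum

The mixed partial ∂²J/∂p∂q is 0, so the Hessian at any point is diag(J_pp, J_qq) = diag(6p, -12(3q^2 + 14q + 14)).
At (4, -2): H = diag(24, 24).
Both eigenvalues are positive, so H is positive definite: a local minimum.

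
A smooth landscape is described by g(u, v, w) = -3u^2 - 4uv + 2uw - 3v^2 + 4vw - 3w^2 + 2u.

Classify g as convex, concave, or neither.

concave

g is quadratic, so its Hessian is the constant matrix H = [[-6, -4, 2], [-4, -6, 4], [2, 4, -6]].
Leading principal minors: -6, 20, -64.
Signs alternate −, +, − ⇒ H ≺ 0 ⇒ concave.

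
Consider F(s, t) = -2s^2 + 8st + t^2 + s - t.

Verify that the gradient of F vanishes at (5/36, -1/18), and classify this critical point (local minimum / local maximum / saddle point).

∇F = (-4s + 8t + 1, 8s + 2t - 1); substituting (5/36, -1/18) gives ∇F = (0, 0), so (5/36, -1/18) is indeed a critical point.
The Hessian of F is constant: H = [[-4, 8], [8, 2]].
det(H) = (-4)·2 − 8² = -72.
Since det(H) < 0, H is indefinite and the critical point is a saddle point.

saddle point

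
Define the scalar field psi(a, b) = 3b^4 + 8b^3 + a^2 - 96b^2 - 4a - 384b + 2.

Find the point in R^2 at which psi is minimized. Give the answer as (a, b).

psi(a,b) separates as P(a) + Q(b) + 2, so its minimum is min P + min Q + 2.
P'(a) = 2a - 4 vanishes at a ∈ {2}; Q'(b) = 12(b - 4)(b + 2)(b + 4) vanishes at b ∈ {-4, -2, 4}.
Local minima of P (where P''>0): P(2)=-4. Local minima of Q: Q(-4)=256, Q(4)=-1792.
So the global minimum of psi is P(2) + Q(4) + 2 = -4 − 1792 + 2 = -1794, attained at (2, 4).

(2, 4)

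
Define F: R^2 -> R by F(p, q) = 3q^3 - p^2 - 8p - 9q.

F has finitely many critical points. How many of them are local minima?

0

F separates as a function of p plus a function of q, so ∇F=0 decouples.
∂F/∂p = -2(p + 4) = 0 at p ∈ {-4}; ∂F/∂q = 9(q - 1)(q + 1) = 0 at q ∈ {-1, 1}.
The Hessian is diagonal: diag(F_pp, F_qq). Second derivatives: F_pp(-4)=-2; F_qq(-1)=-18, F_qq(1)=18.
Local minima occur where both diagonal entries positive: none. Count: 0.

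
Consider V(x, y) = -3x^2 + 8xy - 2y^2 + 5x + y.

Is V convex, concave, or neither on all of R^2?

V is quadratic, so its Hessian is the constant matrix H = [[-6, 8], [8, -4]].
det(H) = -40, tr(H) = -10.
det(H) < 0, so H is indefinite: neither convex nor concave.

neither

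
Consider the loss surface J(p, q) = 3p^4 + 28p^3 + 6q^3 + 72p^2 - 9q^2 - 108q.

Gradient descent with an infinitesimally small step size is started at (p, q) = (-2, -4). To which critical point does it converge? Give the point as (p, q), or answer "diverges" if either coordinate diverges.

diverges

J is separable, so gradient descent decouples: p follows -∂J/∂p, q follows -∂J/∂q.
∂J/∂p = 12p(p + 3)(p + 4); at p=-2 this is -48, so p increases.
∂J/∂q = 18(q - 3)(q + 2); at q=-4 this is 252, so q decreases.
The q-coordinate has no critical point in that direction and runs off to infinity.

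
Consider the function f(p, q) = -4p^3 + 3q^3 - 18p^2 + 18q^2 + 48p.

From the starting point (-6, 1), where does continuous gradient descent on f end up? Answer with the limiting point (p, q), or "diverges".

(-4, 0)

f is separable, so gradient descent decouples: p follows -∂f/∂p, q follows -∂f/∂q.
∂f/∂p = -12(p - 1)(p + 4); at p=-6 this is -168, so p increases.
∂f/∂q = 9q(q + 4); at q=1 this is 45, so q decreases.
p converges to its nearest critical value -4 (a local min of the p-part); q converges to 0. The iterate converges to (-4, 0).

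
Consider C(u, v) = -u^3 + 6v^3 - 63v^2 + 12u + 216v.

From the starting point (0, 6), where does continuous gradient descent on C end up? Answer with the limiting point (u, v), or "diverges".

(-2, 4)

C is separable, so gradient descent decouples: u follows -∂C/∂u, v follows -∂C/∂v.
∂C/∂u = -3(u - 2)(u + 2); at u=0 this is 12, so u decreases.
∂C/∂v = 18(v - 4)(v - 3); at v=6 this is 108, so v decreases.
u converges to its nearest critical value -2 (a local min of the u-part); v converges to 4. The iterate converges to (-2, 4).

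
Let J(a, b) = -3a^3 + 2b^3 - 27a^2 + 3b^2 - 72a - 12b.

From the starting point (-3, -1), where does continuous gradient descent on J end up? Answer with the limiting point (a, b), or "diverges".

(-4, 1)

J is separable, so gradient descent decouples: a follows -∂J/∂a, b follows -∂J/∂b.
∂J/∂a = -9(a + 2)(a + 4); at a=-3 this is 9, so a decreases.
∂J/∂b = 6(b - 1)(b + 2); at b=-1 this is -12, so b increases.
a converges to its nearest critical value -4 (a local min of the a-part); b converges to 1. The iterate converges to (-4, 1).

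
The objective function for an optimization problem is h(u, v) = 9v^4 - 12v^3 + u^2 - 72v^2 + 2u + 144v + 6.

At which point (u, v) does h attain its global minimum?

h(u,v) separates as P(u) + Q(v) + 6, so its minimum is min P + min Q + 6.
P'(u) = 2u + 2 vanishes at u ∈ {-1}; Q'(v) = 36(v - 2)(v - 1)(v + 2) vanishes at v ∈ {-2, 1, 2}.
Local minima of P (where P''>0): P(-1)=-1. Local minima of Q: Q(-2)=-336, Q(2)=48.
So the global minimum of h is P(-1) + Q(-2) + 6 = -1 − 336 + 6 = -331, attained at (-1, -2).

(-1, -2)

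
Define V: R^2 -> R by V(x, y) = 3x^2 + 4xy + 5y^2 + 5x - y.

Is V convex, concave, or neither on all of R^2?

convex

V is quadratic, so its Hessian is the constant matrix H = [[6, 4], [4, 10]].
det(H) = 44, tr(H) = 16.
det(H) > 0 and tr(H) > 0, so H is positive definite everywhere: convex.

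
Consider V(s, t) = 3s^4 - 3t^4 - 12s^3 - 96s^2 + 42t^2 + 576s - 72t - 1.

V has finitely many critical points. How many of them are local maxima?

2

V separates as a function of s plus a function of t, so ∇V=0 decouples.
∂V/∂s = 12(s - 4)(s - 3)(s + 4) = 0 at s ∈ {-4, 3, 4}; ∂V/∂t = -12(t - 2)(t - 1)(t + 3) = 0 at t ∈ {-3, 1, 2}.
The Hessian is diagonal: diag(V_ss, V_tt). Second derivatives: V_ss(-4)=672, V_ss(3)=-84, V_ss(4)=96; V_tt(-3)=-240, V_tt(1)=48, V_tt(2)=-60.
Local maxima occur where both diagonal entries negative: (3, -3), (3, 2). Count: 2.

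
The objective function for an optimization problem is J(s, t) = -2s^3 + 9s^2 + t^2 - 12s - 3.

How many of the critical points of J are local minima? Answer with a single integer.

1

J separates as a function of s plus a function of t, so ∇J=0 decouples.
∂J/∂s = -6(s - 2)(s - 1) = 0 at s ∈ {1, 2}; ∂J/∂t = 2t = 0 at t ∈ {0}.
The Hessian is diagonal: diag(J_ss, J_tt). Second derivatives: J_ss(1)=6, J_ss(2)=-6; J_tt(0)=2.
Local minima occur where both diagonal entries positive: (1, 0). Count: 1.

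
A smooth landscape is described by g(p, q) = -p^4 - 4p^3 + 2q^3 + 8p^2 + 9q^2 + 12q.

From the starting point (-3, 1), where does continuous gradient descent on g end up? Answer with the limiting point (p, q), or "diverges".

(0, -1)

g is separable, so gradient descent decouples: p follows -∂g/∂p, q follows -∂g/∂q.
∂g/∂p = -4p(p - 1)(p + 4); at p=-3 this is -48, so p increases.
∂g/∂q = 6(q + 1)(q + 2); at q=1 this is 36, so q decreases.
p converges to its nearest critical value 0 (a local min of the p-part); q converges to -1. The iterate converges to (0, -1).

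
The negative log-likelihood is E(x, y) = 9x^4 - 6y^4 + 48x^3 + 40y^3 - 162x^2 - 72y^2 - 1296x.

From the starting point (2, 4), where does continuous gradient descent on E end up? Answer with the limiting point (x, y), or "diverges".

E is separable, so gradient descent decouples: x follows -∂E/∂x, y follows -∂E/∂y.
∂E/∂x = 36(x - 3)(x + 3)(x + 4); at x=2 this is -1080, so x increases.
∂E/∂y = -24y(y - 3)(y - 2); at y=4 this is -192, so y increases.
The y-coordinate has no critical point in that direction and runs off to infinity.

diverges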